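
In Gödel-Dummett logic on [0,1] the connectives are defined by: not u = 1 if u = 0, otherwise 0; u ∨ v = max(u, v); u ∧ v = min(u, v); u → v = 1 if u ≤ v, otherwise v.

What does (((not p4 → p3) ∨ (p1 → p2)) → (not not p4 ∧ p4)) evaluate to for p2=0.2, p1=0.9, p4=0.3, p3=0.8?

0.30

not p4: Gödel ¬ of 0.3 = 0 (operand ≠ 0)
(not p4 → p3): 0 ≤ 0.8, so result = 1
(p1 → p2): 0.9 > 0.2, so result = 0.2
((not p4 → p3) ∨ (p1 → p2)) = max(1, 0.2) = 1
not p4: Gödel ¬ of 0.3 = 0 (operand ≠ 0)
not not p4: Gödel ¬ of 0 = 1 (operand is 0)
(not not p4 ∧ p4) = min(1, 0.3) = 0.3
(((not p4 → p3) ∨ (p1 → p2)) → (not not p4 ∧ p4)): 1 > 0.3, so result = 0.3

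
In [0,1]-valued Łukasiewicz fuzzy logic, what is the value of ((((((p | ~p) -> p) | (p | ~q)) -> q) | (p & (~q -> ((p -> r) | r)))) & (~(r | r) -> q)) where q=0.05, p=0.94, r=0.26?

0.31

~p: Łukasiewicz ¬ gives 1 − 0.94 = 0.06
(p | ~p) = max(0.94, 0.06) = 0.94
((p | ~p) -> p): min(1, 1 − 0.94 + 0.94) = 1
~q: Łukasiewicz ¬ gives 1 − 0.05 = 0.95
(p | ~q) = max(0.94, 0.95) = 0.95
(((p | ~p) -> p) | (p | ~q)) = max(1, 0.95) = 1
((((p | ~p) -> p) | (p | ~q)) -> q): min(1, 1 − 1 + 0.05) = 0.05
~q: Łukasiewicz ¬ gives 1 − 0.05 = 0.95
(p -> r): min(1, 1 − 0.94 + 0.26) = 0.32
((p -> r) | r) = max(0.32, 0.26) = 0.32
(~q -> ((p -> r) | r)): min(1, 1 − 0.95 + 0.32) = 0.37
(p & (~q -> ((p -> r) | r))) = min(0.94, 0.37) = 0.37
(((((p | ~p) -> p) | (p | ~q)) -> q) | (p & (~q -> ((p -> r) | r)))) = max(0.05, 0.37) = 0.37
(r | r) = max(0.26, 0.26) = 0.26
~(r | r): Łukasiewicz ¬ gives 1 − 0.26 = 0.74
(~(r | r) -> q): min(1, 1 − 0.74 + 0.05) = 0.31
((((((p | ~p) -> p) | (p | ~q)) -> q) | (p & (~q -> ((p -> r) | r)))) & (~(r | r) -> q)) = min(0.37, 0.31) = 0.31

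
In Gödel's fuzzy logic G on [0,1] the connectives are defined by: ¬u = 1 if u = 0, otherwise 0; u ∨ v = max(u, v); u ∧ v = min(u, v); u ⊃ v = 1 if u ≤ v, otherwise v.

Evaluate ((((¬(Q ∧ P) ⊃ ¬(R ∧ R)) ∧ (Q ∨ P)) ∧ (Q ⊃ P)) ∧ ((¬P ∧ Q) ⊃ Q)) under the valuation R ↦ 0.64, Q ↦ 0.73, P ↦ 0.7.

0.70

(Q ∧ P) = min(0.73, 0.7) = 0.7
¬(Q ∧ P): Gödel ¬ of 0.7 = 0 (operand ≠ 0)
(R ∧ R) = min(0.64, 0.64) = 0.64
¬(R ∧ R): Gödel ¬ of 0.64 = 0 (operand ≠ 0)
(¬(Q ∧ P) ⊃ ¬(R ∧ R)): 0 ≤ 0, so result = 1
(Q ∨ P) = max(0.73, 0.7) = 0.73
((¬(Q ∧ P) ⊃ ¬(R ∧ R)) ∧ (Q ∨ P)) = min(1, 0.73) = 0.73
(Q ⊃ P): 0.73 > 0.7, so result = 0.7
(((¬(Q ∧ P) ⊃ ¬(R ∧ R)) ∧ (Q ∨ P)) ∧ (Q ⊃ P)) = min(0.73, 0.7) = 0.7
¬P: Gödel ¬ of 0.7 = 0 (operand ≠ 0)
(¬P ∧ Q) = min(0, 0.73) = 0
((¬P ∧ Q) ⊃ Q): 0 ≤ 0.73, so result = 1
((((¬(Q ∧ P) ⊃ ¬(R ∧ R)) ∧ (Q ∨ P)) ∧ (Q ⊃ P)) ∧ ((¬P ∧ Q) ⊃ Q)) = min(0.7, 1) = 0.7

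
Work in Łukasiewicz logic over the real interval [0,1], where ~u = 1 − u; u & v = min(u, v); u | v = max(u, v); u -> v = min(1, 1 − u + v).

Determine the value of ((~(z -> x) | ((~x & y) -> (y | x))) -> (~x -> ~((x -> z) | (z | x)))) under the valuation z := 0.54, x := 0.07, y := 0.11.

0.07

(z -> x): min(1, 1 − 0.54 + 0.07) = 0.53
~(z -> x): Łukasiewicz ¬ gives 1 − 0.53 = 0.47
~x: Łukasiewicz ¬ gives 1 − 0.07 = 0.93
(~x & y) = min(0.93, 0.11) = 0.11
(y | x) = max(0.11, 0.07) = 0.11
((~x & y) -> (y | x)): min(1, 1 − 0.11 + 0.11) = 1
(~(z -> x) | ((~x & y) -> (y | x))) = max(0.47, 1) = 1
~x: Łukasiewicz ¬ gives 1 − 0.07 = 0.93
(x -> z): min(1, 1 − 0.07 + 0.54) = 1
(z | x) = max(0.54, 0.07) = 0.54
((x -> z) | (z | x)) = max(1, 0.54) = 1
~((x -> z) | (z | x)): Łukasiewicz ¬ gives 1 − 1 = 0
(~x -> ~((x -> z) | (z | x))): min(1, 1 − 0.93 + 0) = 0.07
((~(z -> x) | ((~x & y) -> (y | x))) -> (~x -> ~((x -> z) | (z | x)))): min(1, 1 − 1 + 0.07) = 0.07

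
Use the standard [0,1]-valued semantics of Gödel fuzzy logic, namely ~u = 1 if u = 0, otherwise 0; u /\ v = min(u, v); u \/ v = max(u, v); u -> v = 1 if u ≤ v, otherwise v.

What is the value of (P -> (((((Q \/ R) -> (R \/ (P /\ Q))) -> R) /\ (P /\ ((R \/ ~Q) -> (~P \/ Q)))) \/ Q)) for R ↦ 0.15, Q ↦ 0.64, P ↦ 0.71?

0.64

(Q \/ R) = max(0.64, 0.15) = 0.64
(P /\ Q) = min(0.71, 0.64) = 0.64
(R \/ (P /\ Q)) = max(0.15, 0.64) = 0.64
((Q \/ R) -> (R \/ (P /\ Q))): 0.64 ≤ 0.64, so result = 1
(((Q \/ R) -> (R \/ (P /\ Q))) -> R): 1 > 0.15, so result = 0.15
~Q: Gödel ¬ of 0.64 = 0 (operand ≠ 0)
(R \/ ~Q) = max(0.15, 0) = 0.15
~P: Gödel ¬ of 0.71 = 0 (operand ≠ 0)
(~P \/ Q) = max(0, 0.64) = 0.64
((R \/ ~Q) -> (~P \/ Q)): 0.15 ≤ 0.64, so result = 1
(P /\ ((R \/ ~Q) -> (~P \/ Q))) = min(0.71, 1) = 0.71
((((Q \/ R) -> (R \/ (P /\ Q))) -> R) /\ (P /\ ((R \/ ~Q) -> (~P \/ Q)))) = min(0.15, 0.71) = 0.15
(((((Q \/ R) -> (R \/ (P /\ Q))) -> R) /\ (P /\ ((R \/ ~Q) -> (~P \/ Q)))) \/ Q) = max(0.15, 0.64) = 0.64
(P -> (((((Q \/ R) -> (R \/ (P /\ Q))) -> R) /\ (P /\ ((R \/ ~Q) -> (~P \/ Q)))) \/ Q)): 0.71 > 0.64, so result = 0.64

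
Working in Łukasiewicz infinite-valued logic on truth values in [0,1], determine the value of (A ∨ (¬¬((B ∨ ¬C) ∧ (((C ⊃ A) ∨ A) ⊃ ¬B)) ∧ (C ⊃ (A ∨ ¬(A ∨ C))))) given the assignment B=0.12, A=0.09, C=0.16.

0.84

¬C: Łukasiewicz ¬ gives 1 − 0.16 = 0.84
(B ∨ ¬C) = max(0.12, 0.84) = 0.84
(C ⊃ A): min(1, 1 − 0.16 + 0.09) = 0.93
((C ⊃ A) ∨ A) = max(0.93, 0.09) = 0.93
¬B: Łukasiewicz ¬ gives 1 − 0.12 = 0.88
(((C ⊃ A) ∨ A) ⊃ ¬B): min(1, 1 − 0.93 + 0.88) = 0.95
((B ∨ ¬C) ∧ (((C ⊃ A) ∨ A) ⊃ ¬B)) = min(0.84, 0.95) = 0.84
¬((B ∨ ¬C) ∧ (((C ⊃ A) ∨ A) ⊃ ¬B)): Łukasiewicz ¬ gives 1 − 0.84 = 0.16
¬¬((B ∨ ¬C) ∧ (((C ⊃ A) ∨ A) ⊃ ¬B)): Łukasiewicz ¬ gives 1 − 0.16 = 0.84
(A ∨ C) = max(0.09, 0.16) = 0.16
¬(A ∨ C): Łukasiewicz ¬ gives 1 − 0.16 = 0.84
(A ∨ ¬(A ∨ C)) = max(0.09, 0.84) = 0.84
(C ⊃ (A ∨ ¬(A ∨ C))): min(1, 1 − 0.16 + 0.84) = 1
(¬¬((B ∨ ¬C) ∧ (((C ⊃ A) ∨ A) ⊃ ¬B)) ∧ (C ⊃ (A ∨ ¬(A ∨ C)))) = min(0.84, 1) = 0.84
(A ∨ (¬¬((B ∨ ¬C) ∧ (((C ⊃ A) ∨ A) ⊃ ¬B)) ∧ (C ⊃ (A ∨ ¬(A ∨ C))))) = max(0.09, 0.84) = 0.84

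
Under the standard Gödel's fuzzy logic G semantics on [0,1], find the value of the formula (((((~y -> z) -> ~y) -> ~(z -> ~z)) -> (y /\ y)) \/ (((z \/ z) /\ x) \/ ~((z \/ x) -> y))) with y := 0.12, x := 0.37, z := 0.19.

~y: Gödel ¬ of 0.12 = 0 (operand ≠ 0)
(~y -> z): 0 ≤ 0.19, so result = 1
~y: Gödel ¬ of 0.12 = 0 (operand ≠ 0)
((~y -> z) -> ~y): 1 > 0, so result = 0
~z: Gödel ¬ of 0.19 = 0 (operand ≠ 0)
(z -> ~z): 0.19 > 0, so result = 0
~(z -> ~z): Gödel ¬ of 0 = 1 (operand is 0)
(((~y -> z) -> ~y) -> ~(z -> ~z)): 0 ≤ 1, so result = 1
(y /\ y) = min(0.12, 0.12) = 0.12
((((~y -> z) -> ~y) -> ~(z -> ~z)) -> (y /\ y)): 1 > 0.12, so result = 0.12
(z \/ z) = max(0.19, 0.19) = 0.19
((z \/ z) /\ x) = min(0.19, 0.37) = 0.19
(z \/ x) = max(0.19, 0.37) = 0.37
((z \/ x) -> y): 0.37 > 0.12, so result = 0.12
~((z \/ x) -> y): Gödel ¬ of 0.12 = 0 (operand ≠ 0)
(((z \/ z) /\ x) \/ ~((z \/ x) -> y)) = max(0.19, 0) = 0.19
(((((~y -> z) -> ~y) -> ~(z -> ~z)) -> (y /\ y)) \/ (((z \/ z) /\ x) \/ ~((z \/ x) -> y))) = max(0.12, 0.19) = 0.19

0.19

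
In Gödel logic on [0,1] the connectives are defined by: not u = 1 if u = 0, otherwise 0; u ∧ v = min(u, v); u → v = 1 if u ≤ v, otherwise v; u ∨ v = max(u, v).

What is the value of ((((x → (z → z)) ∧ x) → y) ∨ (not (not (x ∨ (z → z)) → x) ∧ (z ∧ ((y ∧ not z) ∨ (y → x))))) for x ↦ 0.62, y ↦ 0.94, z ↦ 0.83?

1.00

(z → z): 0.83 ≤ 0.83, so result = 1
(x → (z → z)): 0.62 ≤ 1, so result = 1
((x → (z → z)) ∧ x) = min(1, 0.62) = 0.62
(((x → (z → z)) ∧ x) → y): 0.62 ≤ 0.94, so result = 1
(z → z): 0.83 ≤ 0.83, so result = 1
(x ∨ (z → z)) = max(0.62, 1) = 1
not (x ∨ (z → z)): Gödel ¬ of 1 = 0 (operand ≠ 0)
(not (x ∨ (z → z)) → x): 0 ≤ 0.62, so result = 1
not (not (x ∨ (z → z)) → x): Gödel ¬ of 1 = 0 (operand ≠ 0)
not z: Gödel ¬ of 0.83 = 0 (operand ≠ 0)
(y ∧ not z) = min(0.94, 0) = 0
(y → x): 0.94 > 0.62, so result = 0.62
((y ∧ not z) ∨ (y → x)) = max(0, 0.62) = 0.62
(z ∧ ((y ∧ not z) ∨ (y → x))) = min(0.83, 0.62) = 0.62
(not (not (x ∨ (z → z)) → x) ∧ (z ∧ ((y ∧ not z) ∨ (y → x)))) = min(0, 0.62) = 0
((((x → (z → z)) ∧ x) → y) ∨ (not (not (x ∨ (z → z)) → x) ∧ (z ∧ ((y ∧ not z) ∨ (y → x))))) = max(1, 0) = 1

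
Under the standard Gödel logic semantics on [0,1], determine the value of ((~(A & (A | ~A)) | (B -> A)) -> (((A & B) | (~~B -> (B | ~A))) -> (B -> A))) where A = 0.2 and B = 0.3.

1.00

~A: Gödel ¬ of 0.2 = 0 (operand ≠ 0)
(A | ~A) = max(0.2, 0) = 0.2
(A & (A | ~A)) = min(0.2, 0.2) = 0.2
~(A & (A | ~A)): Gödel ¬ of 0.2 = 0 (operand ≠ 0)
(B -> A): 0.3 > 0.2, so result = 0.2
(~(A & (A | ~A)) | (B -> A)) = max(0, 0.2) = 0.2
(A & B) = min(0.2, 0.3) = 0.2
~B: Gödel ¬ of 0.3 = 0 (operand ≠ 0)
~~B: Gödel ¬ of 0 = 1 (operand is 0)
~A: Gödel ¬ of 0.2 = 0 (operand ≠ 0)
(B | ~A) = max(0.3, 0) = 0.3
(~~B -> (B | ~A)): 1 > 0.3, so result = 0.3
((A & B) | (~~B -> (B | ~A))) = max(0.2, 0.3) = 0.3
(B -> A): 0.3 > 0.2, so result = 0.2
(((A & B) | (~~B -> (B | ~A))) -> (B -> A)): 0.3 > 0.2, so result = 0.2
((~(A & (A | ~A)) | (B -> A)) -> (((A & B) | (~~B -> (B | ~A))) -> (B -> A))): 0.2 ≤ 0.2, so result = 1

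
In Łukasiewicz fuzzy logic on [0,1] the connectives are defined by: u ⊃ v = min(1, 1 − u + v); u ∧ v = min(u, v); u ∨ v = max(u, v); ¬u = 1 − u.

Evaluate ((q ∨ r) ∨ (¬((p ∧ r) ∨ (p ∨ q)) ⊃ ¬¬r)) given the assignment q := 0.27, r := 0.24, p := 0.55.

0.79

(q ∨ r) = max(0.27, 0.24) = 0.27
(p ∧ r) = min(0.55, 0.24) = 0.24
(p ∨ q) = max(0.55, 0.27) = 0.55
((p ∧ r) ∨ (p ∨ q)) = max(0.24, 0.55) = 0.55
¬((p ∧ r) ∨ (p ∨ q)): Łukasiewicz ¬ gives 1 − 0.55 = 0.45
¬r: Łukasiewicz ¬ gives 1 − 0.24 = 0.76
¬¬r: Łukasiewicz ¬ gives 1 − 0.76 = 0.24
(¬((p ∧ r) ∨ (p ∨ q)) ⊃ ¬¬r): min(1, 1 − 0.45 + 0.24) = 0.79
((q ∨ r) ∨ (¬((p ∧ r) ∨ (p ∨ q)) ⊃ ¬¬r)) = max(0.27, 0.79) = 0.79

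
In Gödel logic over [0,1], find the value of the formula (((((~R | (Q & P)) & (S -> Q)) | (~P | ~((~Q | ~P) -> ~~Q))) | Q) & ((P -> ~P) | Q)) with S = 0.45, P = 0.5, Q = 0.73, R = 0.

0.73

~R: Gödel ¬ of 0 = 1 (operand is 0)
(Q & P) = min(0.73, 0.5) = 0.5
(~R | (Q & P)) = max(1, 0.5) = 1
(S -> Q): 0.45 ≤ 0.73, so result = 1
((~R | (Q & P)) & (S -> Q)) = min(1, 1) = 1
~P: Gödel ¬ of 0.5 = 0 (operand ≠ 0)
~Q: Gödel ¬ of 0.73 = 0 (operand ≠ 0)
~P: Gödel ¬ of 0.5 = 0 (operand ≠ 0)
(~Q | ~P) = max(0, 0) = 0
~Q: Gödel ¬ of 0.73 = 0 (operand ≠ 0)
~~Q: Gödel ¬ of 0 = 1 (operand is 0)
((~Q | ~P) -> ~~Q): 0 ≤ 1, so result = 1
~((~Q | ~P) -> ~~Q): Gödel ¬ of 1 = 0 (operand ≠ 0)
(~P | ~((~Q | ~P) -> ~~Q)) = max(0, 0) = 0
(((~R | (Q & P)) & (S -> Q)) | (~P | ~((~Q | ~P) -> ~~Q))) = max(1, 0) = 1
((((~R | (Q & P)) & (S -> Q)) | (~P | ~((~Q | ~P) -> ~~Q))) | Q) = max(1, 0.73) = 1
~P: Gödel ¬ of 0.5 = 0 (operand ≠ 0)
(P -> ~P): 0.5 > 0, so result = 0
((P -> ~P) | Q) = max(0, 0.73) = 0.73
(((((~R | (Q & P)) & (S -> Q)) | (~P | ~((~Q | ~P) -> ~~Q))) | Q) & ((P -> ~P) | Q)) = min(1, 0.73) = 0.73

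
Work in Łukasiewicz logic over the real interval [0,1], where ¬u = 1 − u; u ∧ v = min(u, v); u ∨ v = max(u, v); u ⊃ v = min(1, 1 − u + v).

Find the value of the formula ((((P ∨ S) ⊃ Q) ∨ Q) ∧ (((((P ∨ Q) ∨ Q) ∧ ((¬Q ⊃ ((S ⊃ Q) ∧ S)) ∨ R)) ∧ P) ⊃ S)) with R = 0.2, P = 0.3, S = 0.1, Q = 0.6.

(P ∨ S) = max(0.3, 0.1) = 0.3
((P ∨ S) ⊃ Q): min(1, 1 − 0.3 + 0.6) = 1
(((P ∨ S) ⊃ Q) ∨ Q) = max(1, 0.6) = 1
(P ∨ Q) = max(0.3, 0.6) = 0.6
((P ∨ Q) ∨ Q) = max(0.6, 0.6) = 0.6
¬Q: Łukasiewicz ¬ gives 1 − 0.6 = 0.4
(S ⊃ Q): min(1, 1 − 0.1 + 0.6) = 1
((S ⊃ Q) ∧ S) = min(1, 0.1) = 0.1
(¬Q ⊃ ((S ⊃ Q) ∧ S)): min(1, 1 − 0.4 + 0.1) = 0.7
((¬Q ⊃ ((S ⊃ Q) ∧ S)) ∨ R) = max(0.7, 0.2) = 0.7
(((P ∨ Q) ∨ Q) ∧ ((¬Q ⊃ ((S ⊃ Q) ∧ S)) ∨ R)) = min(0.6, 0.7) = 0.6
((((P ∨ Q) ∨ Q) ∧ ((¬Q ⊃ ((S ⊃ Q) ∧ S)) ∨ R)) ∧ P) = min(0.6, 0.3) = 0.3
(((((P ∨ Q) ∨ Q) ∧ ((¬Q ⊃ ((S ⊃ Q) ∧ S)) ∨ R)) ∧ P) ⊃ S): min(1, 1 − 0.3 + 0.1) = 0.8
((((P ∨ S) ⊃ Q) ∨ Q) ∧ (((((P ∨ Q) ∨ Q) ∧ ((¬Q ⊃ ((S ⊃ Q) ∧ S)) ∨ R)) ∧ P) ⊃ S)) = min(1, 0.8) = 0.8

0.80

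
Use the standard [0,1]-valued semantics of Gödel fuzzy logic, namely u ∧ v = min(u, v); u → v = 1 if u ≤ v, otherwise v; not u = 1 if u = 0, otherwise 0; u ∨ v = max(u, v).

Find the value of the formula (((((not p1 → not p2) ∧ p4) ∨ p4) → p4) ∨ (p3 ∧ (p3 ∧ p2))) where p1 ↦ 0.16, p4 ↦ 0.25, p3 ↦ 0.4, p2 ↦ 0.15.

not p1: Gödel ¬ of 0.16 = 0 (operand ≠ 0)
not p2: Gödel ¬ of 0.15 = 0 (operand ≠ 0)
(not p1 → not p2): 0 ≤ 0, so result = 1
((not p1 → not p2) ∧ p4) = min(1, 0.25) = 0.25
(((not p1 → not p2) ∧ p4) ∨ p4) = max(0.25, 0.25) = 0.25
((((not p1 → not p2) ∧ p4) ∨ p4) → p4): 0.25 ≤ 0.25, so result = 1
(p3 ∧ p2) = min(0.4, 0.15) = 0.15
(p3 ∧ (p3 ∧ p2)) = min(0.4, 0.15) = 0.15
(((((not p1 → not p2) ∧ p4) ∨ p4) → p4) ∨ (p3 ∧ (p3 ∧ p2))) = max(1, 0.15) = 1

1.00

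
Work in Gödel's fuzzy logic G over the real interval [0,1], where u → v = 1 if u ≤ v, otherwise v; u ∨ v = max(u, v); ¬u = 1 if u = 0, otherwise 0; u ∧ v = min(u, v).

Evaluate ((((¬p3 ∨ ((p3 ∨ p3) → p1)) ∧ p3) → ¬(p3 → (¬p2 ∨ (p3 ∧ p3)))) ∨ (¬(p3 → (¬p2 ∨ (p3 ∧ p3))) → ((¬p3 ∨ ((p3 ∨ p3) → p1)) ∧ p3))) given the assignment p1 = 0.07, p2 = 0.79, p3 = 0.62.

1.00

¬p3: Gödel ¬ of 0.62 = 0 (operand ≠ 0)
(p3 ∨ p3) = max(0.62, 0.62) = 0.62
((p3 ∨ p3) → p1): 0.62 > 0.07, so result = 0.07
(¬p3 ∨ ((p3 ∨ p3) → p1)) = max(0, 0.07) = 0.07
((¬p3 ∨ ((p3 ∨ p3) → p1)) ∧ p3) = min(0.07, 0.62) = 0.07
¬p2: Gödel ¬ of 0.79 = 0 (operand ≠ 0)
(p3 ∧ p3) = min(0.62, 0.62) = 0.62
(¬p2 ∨ (p3 ∧ p3)) = max(0, 0.62) = 0.62
(p3 → (¬p2 ∨ (p3 ∧ p3))): 0.62 ≤ 0.62, so result = 1
¬(p3 → (¬p2 ∨ (p3 ∧ p3))): Gödel ¬ of 1 = 0 (operand ≠ 0)
(((¬p3 ∨ ((p3 ∨ p3) → p1)) ∧ p3) → ¬(p3 → (¬p2 ∨ (p3 ∧ p3)))): 0.07 > 0, so result = 0
¬p2: Gödel ¬ of 0.79 = 0 (operand ≠ 0)
(p3 ∧ p3) = min(0.62, 0.62) = 0.62
(¬p2 ∨ (p3 ∧ p3)) = max(0, 0.62) = 0.62
(p3 → (¬p2 ∨ (p3 ∧ p3))): 0.62 ≤ 0.62, so result = 1
¬(p3 → (¬p2 ∨ (p3 ∧ p3))): Gödel ¬ of 1 = 0 (operand ≠ 0)
¬p3: Gödel ¬ of 0.62 = 0 (operand ≠ 0)
(p3 ∨ p3) = max(0.62, 0.62) = 0.62
((p3 ∨ p3) → p1): 0.62 > 0.07, so result = 0.07
(¬p3 ∨ ((p3 ∨ p3) → p1)) = max(0, 0.07) = 0.07
((¬p3 ∨ ((p3 ∨ p3) → p1)) ∧ p3) = min(0.07, 0.62) = 0.07
(¬(p3 → (¬p2 ∨ (p3 ∧ p3))) → ((¬p3 ∨ ((p3 ∨ p3) → p1)) ∧ p3)): 0 ≤ 0.07, so result = 1
((((¬p3 ∨ ((p3 ∨ p3) → p1)) ∧ p3) → ¬(p3 → (¬p2 ∨ (p3 ∧ p3)))) ∨ (¬(p3 → (¬p2 ∨ (p3 ∧ p3))) → ((¬p3 ∨ ((p3 ∨ p3) → p1)) ∧ p3))) = max(0, 1) = 1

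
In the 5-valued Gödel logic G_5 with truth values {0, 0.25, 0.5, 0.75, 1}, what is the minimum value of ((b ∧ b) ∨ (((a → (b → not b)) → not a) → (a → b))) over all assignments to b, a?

The minimum is attained at b = 0.25, a = 0.5:
  (b ∧ b) = min(0.25, 0.25) = 0.25
  not b: Gödel ¬ of 0.25 = 0 (operand ≠ 0)
  (b → not b): 0.25 > 0, so result = 0
  (a → (b → not b)): 0.5 > 0, so result = 0
  not a: Gödel ¬ of 0.5 = 0 (operand ≠ 0)
  ((a → (b → not b)) → not a): 0 ≤ 0, so result = 1
  (a → b): 0.5 > 0.25, so result = 0.25
  (((a → (b → not b)) → not a) → (a → b)): 1 > 0.25, so result = 0.25
  ((b ∧ b) ∨ (((a → (b → not b)) → not a) → (a → b))) = max(0.25, 0.25) = 0.25
Checking all 25 assignments confirms none give a value below 0.25.

0.25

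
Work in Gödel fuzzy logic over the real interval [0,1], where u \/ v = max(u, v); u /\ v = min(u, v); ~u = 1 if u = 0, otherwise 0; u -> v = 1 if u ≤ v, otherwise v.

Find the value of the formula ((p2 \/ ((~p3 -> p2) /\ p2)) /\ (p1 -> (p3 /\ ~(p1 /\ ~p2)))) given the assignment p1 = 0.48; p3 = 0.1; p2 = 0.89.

0.10

~p3: Gödel ¬ of 0.1 = 0 (operand ≠ 0)
(~p3 -> p2): 0 ≤ 0.89, so result = 1
((~p3 -> p2) /\ p2) = min(1, 0.89) = 0.89
(p2 \/ ((~p3 -> p2) /\ p2)) = max(0.89, 0.89) = 0.89
~p2: Gödel ¬ of 0.89 = 0 (operand ≠ 0)
(p1 /\ ~p2) = min(0.48, 0) = 0
~(p1 /\ ~p2): Gödel ¬ of 0 = 1 (operand is 0)
(p3 /\ ~(p1 /\ ~p2)) = min(0.1, 1) = 0.1
(p1 -> (p3 /\ ~(p1 /\ ~p2))): 0.48 > 0.1, so result = 0.1
((p2 \/ ((~p3 -> p2) /\ p2)) /\ (p1 -> (p3 /\ ~(p1 /\ ~p2)))) = min(0.89, 0.1) = 0.1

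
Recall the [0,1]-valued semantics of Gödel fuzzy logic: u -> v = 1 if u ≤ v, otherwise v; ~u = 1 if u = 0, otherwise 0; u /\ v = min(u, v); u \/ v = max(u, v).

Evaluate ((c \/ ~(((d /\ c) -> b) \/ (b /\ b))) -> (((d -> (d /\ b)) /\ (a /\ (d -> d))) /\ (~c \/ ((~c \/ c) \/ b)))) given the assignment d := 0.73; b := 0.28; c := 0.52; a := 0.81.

0.28

(d /\ c) = min(0.73, 0.52) = 0.52
((d /\ c) -> b): 0.52 > 0.28, so result = 0.28
(b /\ b) = min(0.28, 0.28) = 0.28
(((d /\ c) -> b) \/ (b /\ b)) = max(0.28, 0.28) = 0.28
~(((d /\ c) -> b) \/ (b /\ b)): Gödel ¬ of 0.28 = 0 (operand ≠ 0)
(c \/ ~(((d /\ c) -> b) \/ (b /\ b))) = max(0.52, 0) = 0.52
(d /\ b) = min(0.73, 0.28) = 0.28
(d -> (d /\ b)): 0.73 > 0.28, so result = 0.28
(d -> d): 0.73 ≤ 0.73, so result = 1
(a /\ (d -> d)) = min(0.81, 1) = 0.81
((d -> (d /\ b)) /\ (a /\ (d -> d))) = min(0.28, 0.81) = 0.28
~c: Gödel ¬ of 0.52 = 0 (operand ≠ 0)
~c: Gödel ¬ of 0.52 = 0 (operand ≠ 0)
(~c \/ c) = max(0, 0.52) = 0.52
((~c \/ c) \/ b) = max(0.52, 0.28) = 0.52
(~c \/ ((~c \/ c) \/ b)) = max(0, 0.52) = 0.52
(((d -> (d /\ b)) /\ (a /\ (d -> d))) /\ (~c \/ ((~c \/ c) \/ b))) = min(0.28, 0.52) = 0.28
((c \/ ~(((d /\ c) -> b) \/ (b /\ b))) -> (((d -> (d /\ b)) /\ (a /\ (d -> d))) /\ (~c \/ ((~c \/ c) \/ b)))): 0.52 > 0.28, so result = 0.28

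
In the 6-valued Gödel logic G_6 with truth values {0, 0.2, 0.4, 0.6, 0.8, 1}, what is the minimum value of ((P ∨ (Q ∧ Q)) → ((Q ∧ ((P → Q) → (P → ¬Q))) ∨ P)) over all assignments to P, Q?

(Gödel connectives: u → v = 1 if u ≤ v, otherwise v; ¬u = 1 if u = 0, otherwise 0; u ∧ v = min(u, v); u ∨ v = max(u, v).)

0.20

The minimum is attained at P = 0.2, Q = 0.4:
  (Q ∧ Q) = min(0.4, 0.4) = 0.4
  (P ∨ (Q ∧ Q)) = max(0.2, 0.4) = 0.4
  (P → Q): 0.2 ≤ 0.4, so result = 1
  ¬Q: Gödel ¬ of 0.4 = 0 (operand ≠ 0)
  (P → ¬Q): 0.2 > 0, so result = 0
  ((P → Q) → (P → ¬Q)): 1 > 0, so result = 0
  (Q ∧ ((P → Q) → (P → ¬Q))) = min(0.4, 0) = 0
  ((Q ∧ ((P → Q) → (P → ¬Q))) ∨ P) = max(0, 0.2) = 0.2
  ((P ∨ (Q ∧ Q)) → ((Q ∧ ((P → Q) → (P → ¬Q))) ∨ P)): 0.4 > 0.2, so result = 0.2
Checking all 36 assignments confirms none give a value below 0.20.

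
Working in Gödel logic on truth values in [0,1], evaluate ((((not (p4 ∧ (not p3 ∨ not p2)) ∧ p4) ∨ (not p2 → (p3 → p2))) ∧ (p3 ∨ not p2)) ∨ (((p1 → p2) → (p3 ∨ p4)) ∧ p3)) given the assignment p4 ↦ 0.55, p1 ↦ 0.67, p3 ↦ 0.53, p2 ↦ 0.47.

0.53

not p3: Gödel ¬ of 0.53 = 0 (operand ≠ 0)
not p2: Gödel ¬ of 0.47 = 0 (operand ≠ 0)
(not p3 ∨ not p2) = max(0, 0) = 0
(p4 ∧ (not p3 ∨ not p2)) = min(0.55, 0) = 0
not (p4 ∧ (not p3 ∨ not p2)): Gödel ¬ of 0 = 1 (operand is 0)
(not (p4 ∧ (not p3 ∨ not p2)) ∧ p4) = min(1, 0.55) = 0.55
not p2: Gödel ¬ of 0.47 = 0 (operand ≠ 0)
(p3 → p2): 0.53 > 0.47, so result = 0.47
(not p2 → (p3 → p2)): 0 ≤ 0.47, so result = 1
((not (p4 ∧ (not p3 ∨ not p2)) ∧ p4) ∨ (not p2 → (p3 → p2))) = max(0.55, 1) = 1
not p2: Gödel ¬ of 0.47 = 0 (operand ≠ 0)
(p3 ∨ not p2) = max(0.53, 0) = 0.53
(((not (p4 ∧ (not p3 ∨ not p2)) ∧ p4) ∨ (not p2 → (p3 → p2))) ∧ (p3 ∨ not p2)) = min(1, 0.53) = 0.53
(p1 → p2): 0.67 > 0.47, so result = 0.47
(p3 ∨ p4) = max(0.53, 0.55) = 0.55
((p1 → p2) → (p3 ∨ p4)): 0.47 ≤ 0.55, so result = 1
(((p1 → p2) → (p3 ∨ p4)) ∧ p3) = min(1, 0.53) = 0.53
((((not (p4 ∧ (not p3 ∨ not p2)) ∧ p4) ∨ (not p2 → (p3 → p2))) ∧ (p3 ∨ not p2)) ∨ (((p1 → p2) → (p3 ∨ p4)) ∧ p3)) = max(0.53, 0.53) = 0.53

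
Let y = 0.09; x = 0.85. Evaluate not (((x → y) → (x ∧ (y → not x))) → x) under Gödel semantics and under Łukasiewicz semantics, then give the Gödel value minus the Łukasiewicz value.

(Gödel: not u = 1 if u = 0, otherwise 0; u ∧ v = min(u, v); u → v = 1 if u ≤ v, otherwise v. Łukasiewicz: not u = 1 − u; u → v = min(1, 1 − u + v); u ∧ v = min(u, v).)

-0.15

Gödel evaluation:
  (x → y): 0.85 > 0.09, so result = 0.09
  not x: Gödel ¬ of 0.85 = 0 (operand ≠ 0)
  (y → not x): 0.09 > 0, so result = 0
  (x ∧ (y → not x)) = min(0.85, 0) = 0
  ((x → y) → (x ∧ (y → not x))): 0.09 > 0, so result = 0
  (((x → y) → (x ∧ (y → not x))) → x): 0 ≤ 0.85, so result = 1
  not (((x → y) → (x ∧ (y → not x))) → x): Gödel ¬ of 1 = 0 (operand ≠ 0)
  Gödel value = 0
Łukasiewicz evaluation:
  (x → y): min(1, 1 − 0.85 + 0.09) = 0.24
  not x: Łukasiewicz ¬ gives 1 − 0.85 = 0.15
  (y → not x): min(1, 1 − 0.09 + 0.15) = 1
  (x ∧ (y → not x)) = min(0.85, 1) = 0.85
  ((x → y) → (x ∧ (y → not x))): min(1, 1 − 0.24 + 0.85) = 1
  (((x → y) → (x ∧ (y → not x))) → x): min(1, 1 − 1 + 0.85) = 0.85
  not (((x → y) → (x ∧ (y → not x))) → x): Łukasiewicz ¬ gives 1 − 0.85 = 0.15
  Łukasiewicz value = 0.15
Difference: 0 − 0.15 = -0.15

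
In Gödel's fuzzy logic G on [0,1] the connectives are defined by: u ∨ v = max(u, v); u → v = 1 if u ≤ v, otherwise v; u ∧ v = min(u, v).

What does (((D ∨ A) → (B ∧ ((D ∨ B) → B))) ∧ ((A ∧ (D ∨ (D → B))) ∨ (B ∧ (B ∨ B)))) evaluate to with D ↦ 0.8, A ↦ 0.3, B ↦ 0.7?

(D ∨ A) = max(0.8, 0.3) = 0.8
(D ∨ B) = max(0.8, 0.7) = 0.8
((D ∨ B) → B): 0.8 > 0.7, so result = 0.7
(B ∧ ((D ∨ B) → B)) = min(0.7, 0.7) = 0.7
((D ∨ A) → (B ∧ ((D ∨ B) → B))): 0.8 > 0.7, so result = 0.7
(D → B): 0.8 > 0.7, so result = 0.7
(D ∨ (D → B)) = max(0.8, 0.7) = 0.8
(A ∧ (D ∨ (D → B))) = min(0.3, 0.8) = 0.3
(B ∨ B) = max(0.7, 0.7) = 0.7
(B ∧ (B ∨ B)) = min(0.7, 0.7) = 0.7
((A ∧ (D ∨ (D → B))) ∨ (B ∧ (B ∨ B))) = max(0.3, 0.7) = 0.7
(((D ∨ A) → (B ∧ ((D ∨ B) → B))) ∧ ((A ∧ (D ∨ (D → B))) ∨ (B ∧ (B ∨ B)))) = min(0.7, 0.7) = 0.7

0.70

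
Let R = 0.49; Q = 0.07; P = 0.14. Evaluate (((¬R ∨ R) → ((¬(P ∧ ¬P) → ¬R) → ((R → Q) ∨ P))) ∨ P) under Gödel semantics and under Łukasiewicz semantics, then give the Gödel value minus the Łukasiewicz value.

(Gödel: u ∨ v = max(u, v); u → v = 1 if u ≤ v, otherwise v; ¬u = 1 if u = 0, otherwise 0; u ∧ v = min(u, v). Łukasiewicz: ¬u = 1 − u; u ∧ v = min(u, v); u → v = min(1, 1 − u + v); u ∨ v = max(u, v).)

0.00

Gödel evaluation:
  ¬R: Gödel ¬ of 0.49 = 0 (operand ≠ 0)
  (¬R ∨ R) = max(0, 0.49) = 0.49
  ¬P: Gödel ¬ of 0.14 = 0 (operand ≠ 0)
  (P ∧ ¬P) = min(0.14, 0) = 0
  ¬(P ∧ ¬P): Gödel ¬ of 0 = 1 (operand is 0)
  ¬R: Gödel ¬ of 0.49 = 0 (operand ≠ 0)
  (¬(P ∧ ¬P) → ¬R): 1 > 0, so result = 0
  (R → Q): 0.49 > 0.07, so result = 0.07
  ((R → Q) ∨ P) = max(0.07, 0.14) = 0.14
  ((¬(P ∧ ¬P) → ¬R) → ((R → Q) ∨ P)): 0 ≤ 0.14, so result = 1
  ((¬R ∨ R) → ((¬(P ∧ ¬P) → ¬R) → ((R → Q) ∨ P))): 0.49 ≤ 1, so result = 1
  (((¬R ∨ R) → ((¬(P ∧ ¬P) → ¬R) → ((R → Q) ∨ P))) ∨ P) = max(1, 0.14) = 1
  Gödel value = 1
Łukasiewicz evaluation:
  ¬R: Łukasiewicz ¬ gives 1 − 0.49 = 0.51
  (¬R ∨ R) = max(0.51, 0.49) = 0.51
  ¬P: Łukasiewicz ¬ gives 1 − 0.14 = 0.86
  (P ∧ ¬P) = min(0.14, 0.86) = 0.14
  ¬(P ∧ ¬P): Łukasiewicz ¬ gives 1 − 0.14 = 0.86
  ¬R: Łukasiewicz ¬ gives 1 − 0.49 = 0.51
  (¬(P ∧ ¬P) → ¬R): min(1, 1 − 0.86 + 0.51) = 0.65
  (R → Q): min(1, 1 − 0.49 + 0.07) = 0.58
  ((R → Q) ∨ P) = max(0.58, 0.14) = 0.58
  ((¬(P ∧ ¬P) → ¬R) → ((R → Q) ∨ P)): min(1, 1 − 0.65 + 0.58) = 0.93
  ((¬R ∨ R) → ((¬(P ∧ ¬P) → ¬R) → ((R → Q) ∨ P))): min(1, 1 − 0.51 + 0.93) = 1
  (((¬R ∨ R) → ((¬(P ∧ ¬P) → ¬R) → ((R → Q) ∨ P))) ∨ P) = max(1, 0.14) = 1
  Łukasiewicz value = 1
Difference: 1 − 1 = 0.00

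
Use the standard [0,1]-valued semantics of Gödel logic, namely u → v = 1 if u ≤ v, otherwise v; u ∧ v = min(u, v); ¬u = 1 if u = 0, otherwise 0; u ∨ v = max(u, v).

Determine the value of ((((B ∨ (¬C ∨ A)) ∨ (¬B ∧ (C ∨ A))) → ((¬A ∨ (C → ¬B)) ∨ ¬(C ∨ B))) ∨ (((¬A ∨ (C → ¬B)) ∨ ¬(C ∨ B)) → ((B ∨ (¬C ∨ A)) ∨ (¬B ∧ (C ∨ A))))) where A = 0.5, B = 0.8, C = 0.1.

¬C: Gödel ¬ of 0.1 = 0 (operand ≠ 0)
(¬C ∨ A) = max(0, 0.5) = 0.5
(B ∨ (¬C ∨ A)) = max(0.8, 0.5) = 0.8
¬B: Gödel ¬ of 0.8 = 0 (operand ≠ 0)
(C ∨ A) = max(0.1, 0.5) = 0.5
(¬B ∧ (C ∨ A)) = min(0, 0.5) = 0
((B ∨ (¬C ∨ A)) ∨ (¬B ∧ (C ∨ A))) = max(0.8, 0) = 0.8
¬A: Gödel ¬ of 0.5 = 0 (operand ≠ 0)
¬B: Gödel ¬ of 0.8 = 0 (operand ≠ 0)
(C → ¬B): 0.1 > 0, so result = 0
(¬A ∨ (C → ¬B)) = max(0, 0) = 0
(C ∨ B) = max(0.1, 0.8) = 0.8
¬(C ∨ B): Gödel ¬ of 0.8 = 0 (operand ≠ 0)
((¬A ∨ (C → ¬B)) ∨ ¬(C ∨ B)) = max(0, 0) = 0
(((B ∨ (¬C ∨ A)) ∨ (¬B ∧ (C ∨ A))) → ((¬A ∨ (C → ¬B)) ∨ ¬(C ∨ B))): 0.8 > 0, so result = 0
¬A: Gödel ¬ of 0.5 = 0 (operand ≠ 0)
¬B: Gödel ¬ of 0.8 = 0 (operand ≠ 0)
(C → ¬B): 0.1 > 0, so result = 0
(¬A ∨ (C → ¬B)) = max(0, 0) = 0
(C ∨ B) = max(0.1, 0.8) = 0.8
¬(C ∨ B): Gödel ¬ of 0.8 = 0 (operand ≠ 0)
((¬A ∨ (C → ¬B)) ∨ ¬(C ∨ B)) = max(0, 0) = 0
¬C: Gödel ¬ of 0.1 = 0 (operand ≠ 0)
(¬C ∨ A) = max(0, 0.5) = 0.5
(B ∨ (¬C ∨ A)) = max(0.8, 0.5) = 0.8
¬B: Gödel ¬ of 0.8 = 0 (operand ≠ 0)
(C ∨ A) = max(0.1, 0.5) = 0.5
(¬B ∧ (C ∨ A)) = min(0, 0.5) = 0
((B ∨ (¬C ∨ A)) ∨ (¬B ∧ (C ∨ A))) = max(0.8, 0) = 0.8
(((¬A ∨ (C → ¬B)) ∨ ¬(C ∨ B)) → ((B ∨ (¬C ∨ A)) ∨ (¬B ∧ (C ∨ A)))): 0 ≤ 0.8, so result = 1
((((B ∨ (¬C ∨ A)) ∨ (¬B ∧ (C ∨ A))) → ((¬A ∨ (C → ¬B)) ∨ ¬(C ∨ B))) ∨ (((¬A ∨ (C → ¬B)) ∨ ¬(C ∨ B)) → ((B ∨ (¬C ∨ A)) ∨ (¬B ∧ (C ∨ A))))) = max(0, 1) = 1

1.00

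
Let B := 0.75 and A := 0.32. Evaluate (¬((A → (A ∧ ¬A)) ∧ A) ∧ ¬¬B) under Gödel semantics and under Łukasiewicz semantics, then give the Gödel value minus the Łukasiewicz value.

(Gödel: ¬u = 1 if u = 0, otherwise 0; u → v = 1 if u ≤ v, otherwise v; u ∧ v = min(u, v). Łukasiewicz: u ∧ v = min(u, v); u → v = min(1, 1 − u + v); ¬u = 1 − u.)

Gödel evaluation:
  ¬A: Gödel ¬ of 0.32 = 0 (operand ≠ 0)
  (A ∧ ¬A) = min(0.32, 0) = 0
  (A → (A ∧ ¬A)): 0.32 > 0, so result = 0
  ((A → (A ∧ ¬A)) ∧ A) = min(0, 0.32) = 0
  ¬((A → (A ∧ ¬A)) ∧ A): Gödel ¬ of 0 = 1 (operand is 0)
  ¬B: Gödel ¬ of 0.75 = 0 (operand ≠ 0)
  ¬¬B: Gödel ¬ of 0 = 1 (operand is 0)
  (¬((A → (A ∧ ¬A)) ∧ A) ∧ ¬¬B) = min(1, 1) = 1
  Gödel value = 1
Łukasiewicz evaluation:
  ¬A: Łukasiewicz ¬ gives 1 − 0.32 = 0.68
  (A ∧ ¬A) = min(0.32, 0.68) = 0.32
  (A → (A ∧ ¬A)): min(1, 1 − 0.32 + 0.32) = 1
  ((A → (A ∧ ¬A)) ∧ A) = min(1, 0.32) = 0.32
  ¬((A → (A ∧ ¬A)) ∧ A): Łukasiewicz ¬ gives 1 − 0.32 = 0.68
  ¬B: Łukasiewicz ¬ gives 1 − 0.75 = 0.25
  ¬¬B: Łukasiewicz ¬ gives 1 − 0.25 = 0.75
  (¬((A → (A ∧ ¬A)) ∧ A) ∧ ¬¬B) = min(0.68, 0.75) = 0.68
  Łukasiewicz value = 0.68
Difference: 1 − 0.68 = 0.32

0.32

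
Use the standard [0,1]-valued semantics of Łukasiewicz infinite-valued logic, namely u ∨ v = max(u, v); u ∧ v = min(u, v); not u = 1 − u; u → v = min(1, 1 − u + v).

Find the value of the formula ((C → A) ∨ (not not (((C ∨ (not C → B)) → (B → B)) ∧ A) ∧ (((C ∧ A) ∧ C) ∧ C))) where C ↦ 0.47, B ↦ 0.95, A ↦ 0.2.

0.73

(C → A): min(1, 1 − 0.47 + 0.2) = 0.73
not C: Łukasiewicz ¬ gives 1 − 0.47 = 0.53
(not C → B): min(1, 1 − 0.53 + 0.95) = 1
(C ∨ (not C → B)) = max(0.47, 1) = 1
(B → B): min(1, 1 − 0.95 + 0.95) = 1
((C ∨ (not C → B)) → (B → B)): min(1, 1 − 1 + 1) = 1
(((C ∨ (not C → B)) → (B → B)) ∧ A) = min(1, 0.2) = 0.2
not (((C ∨ (not C → B)) → (B → B)) ∧ A): Łukasiewicz ¬ gives 1 − 0.2 = 0.8
not not (((C ∨ (not C → B)) → (B → B)) ∧ A): Łukasiewicz ¬ gives 1 − 0.8 = 0.2
(C ∧ A) = min(0.47, 0.2) = 0.2
((C ∧ A) ∧ C) = min(0.2, 0.47) = 0.2
(((C ∧ A) ∧ C) ∧ C) = min(0.2, 0.47) = 0.2
(not not (((C ∨ (not C → B)) → (B → B)) ∧ A) ∧ (((C ∧ A) ∧ C) ∧ C)) = min(0.2, 0.2) = 0.2
((C → A) ∨ (not not (((C ∨ (not C → B)) → (B → B)) ∧ A) ∧ (((C ∧ A) ∧ C) ∧ C))) = max(0.73, 0.2) = 0.73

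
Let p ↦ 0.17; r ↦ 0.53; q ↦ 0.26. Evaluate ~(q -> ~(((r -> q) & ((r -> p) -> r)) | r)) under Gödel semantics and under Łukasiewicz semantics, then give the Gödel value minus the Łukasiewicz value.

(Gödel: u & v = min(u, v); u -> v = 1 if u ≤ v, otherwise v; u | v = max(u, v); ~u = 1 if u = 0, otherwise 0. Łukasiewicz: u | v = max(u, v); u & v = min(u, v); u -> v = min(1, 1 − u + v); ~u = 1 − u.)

1.00

Gödel evaluation:
  (r -> q): 0.53 > 0.26, so result = 0.26
  (r -> p): 0.53 > 0.17, so result = 0.17
  ((r -> p) -> r): 0.17 ≤ 0.53, so result = 1
  ((r -> q) & ((r -> p) -> r)) = min(0.26, 1) = 0.26
  (((r -> q) & ((r -> p) -> r)) | r) = max(0.26, 0.53) = 0.53
  ~(((r -> q) & ((r -> p) -> r)) | r): Gödel ¬ of 0.53 = 0 (operand ≠ 0)
  (q -> ~(((r -> q) & ((r -> p) -> r)) | r)): 0.26 > 0, so result = 0
  ~(q -> ~(((r -> q) & ((r -> p) -> r)) | r)): Gödel ¬ of 0 = 1 (operand is 0)
  Gödel value = 1
Łukasiewicz evaluation:
  (r -> q): min(1, 1 − 0.53 + 0.26) = 0.73
  (r -> p): min(1, 1 − 0.53 + 0.17) = 0.64
  ((r -> p) -> r): min(1, 1 − 0.64 + 0.53) = 0.89
  ((r -> q) & ((r -> p) -> r)) = min(0.73, 0.89) = 0.73
  (((r -> q) & ((r -> p) -> r)) | r) = max(0.73, 0.53) = 0.73
  ~(((r -> q) & ((r -> p) -> r)) | r): Łukasiewicz ¬ gives 1 − 0.73 = 0.27
  (q -> ~(((r -> q) & ((r -> p) -> r)) | r)): min(1, 1 − 0.26 + 0.27) = 1
  ~(q -> ~(((r -> q) & ((r -> p) -> r)) | r)): Łukasiewicz ¬ gives 1 − 1 = 0
  Łukasiewicz value = 0
Difference: 1 − 0 = 1.00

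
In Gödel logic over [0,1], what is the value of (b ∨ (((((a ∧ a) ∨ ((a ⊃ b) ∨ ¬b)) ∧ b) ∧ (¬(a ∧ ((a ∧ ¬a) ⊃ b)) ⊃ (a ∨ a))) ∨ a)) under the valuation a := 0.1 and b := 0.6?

0.60

(a ∧ a) = min(0.1, 0.1) = 0.1
(a ⊃ b): 0.1 ≤ 0.6, so result = 1
¬b: Gödel ¬ of 0.6 = 0 (operand ≠ 0)
((a ⊃ b) ∨ ¬b) = max(1, 0) = 1
((a ∧ a) ∨ ((a ⊃ b) ∨ ¬b)) = max(0.1, 1) = 1
(((a ∧ a) ∨ ((a ⊃ b) ∨ ¬b)) ∧ b) = min(1, 0.6) = 0.6
¬a: Gödel ¬ of 0.1 = 0 (operand ≠ 0)
(a ∧ ¬a) = min(0.1, 0) = 0
((a ∧ ¬a) ⊃ b): 0 ≤ 0.6, so result = 1
(a ∧ ((a ∧ ¬a) ⊃ b)) = min(0.1, 1) = 0.1
¬(a ∧ ((a ∧ ¬a) ⊃ b)): Gödel ¬ of 0.1 = 0 (operand ≠ 0)
(a ∨ a) = max(0.1, 0.1) = 0.1
(¬(a ∧ ((a ∧ ¬a) ⊃ b)) ⊃ (a ∨ a)): 0 ≤ 0.1, so result = 1
((((a ∧ a) ∨ ((a ⊃ b) ∨ ¬b)) ∧ b) ∧ (¬(a ∧ ((a ∧ ¬a) ⊃ b)) ⊃ (a ∨ a))) = min(0.6, 1) = 0.6
(((((a ∧ a) ∨ ((a ⊃ b) ∨ ¬b)) ∧ b) ∧ (¬(a ∧ ((a ∧ ¬a) ⊃ b)) ⊃ (a ∨ a))) ∨ a) = max(0.6, 0.1) = 0.6
(b ∨ (((((a ∧ a) ∨ ((a ⊃ b) ∨ ¬b)) ∧ b) ∧ (¬(a ∧ ((a ∧ ¬a) ⊃ b)) ⊃ (a ∨ a))) ∨ a)) = max(0.6, 0.6) = 0.6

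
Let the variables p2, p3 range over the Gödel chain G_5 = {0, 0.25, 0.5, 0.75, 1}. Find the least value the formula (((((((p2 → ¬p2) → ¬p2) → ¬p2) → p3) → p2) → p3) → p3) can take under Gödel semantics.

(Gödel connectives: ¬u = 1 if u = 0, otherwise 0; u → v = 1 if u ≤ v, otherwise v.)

The minimum is attained at p2 = 0, p3 = 0.25:
  ¬p2: Gödel ¬ of 0 = 1 (operand is 0)
  (p2 → ¬p2): 0 ≤ 1, so result = 1
  ¬p2: Gödel ¬ of 0 = 1 (operand is 0)
  ((p2 → ¬p2) → ¬p2): 1 ≤ 1, so result = 1
  ¬p2: Gödel ¬ of 0 = 1 (operand is 0)
  (((p2 → ¬p2) → ¬p2) → ¬p2): 1 ≤ 1, so result = 1
  ((((p2 → ¬p2) → ¬p2) → ¬p2) → p3): 1 > 0.25, so result = 0.25
  (((((p2 → ¬p2) → ¬p2) → ¬p2) → p3) → p2): 0.25 > 0, so result = 0
  ((((((p2 → ¬p2) → ¬p2) → ¬p2) → p3) → p2) → p3): 0 ≤ 0.25, so result = 1
  (((((((p2 → ¬p2) → ¬p2) → ¬p2) → p3) → p2) → p3) → p3): 1 > 0.25, so result = 0.25
Checking all 25 assignments confirms none give a value below 0.25.

0.25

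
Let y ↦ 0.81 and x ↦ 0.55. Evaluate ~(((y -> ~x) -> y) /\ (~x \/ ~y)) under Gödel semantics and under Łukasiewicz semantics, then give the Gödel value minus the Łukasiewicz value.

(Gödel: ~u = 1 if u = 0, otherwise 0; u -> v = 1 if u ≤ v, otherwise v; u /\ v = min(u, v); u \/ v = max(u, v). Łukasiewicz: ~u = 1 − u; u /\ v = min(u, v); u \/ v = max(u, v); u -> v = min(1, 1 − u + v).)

Gödel evaluation:
  ~x: Gödel ¬ of 0.55 = 0 (operand ≠ 0)
  (y -> ~x): 0.81 > 0, so result = 0
  ((y -> ~x) -> y): 0 ≤ 0.81, so result = 1
  ~x: Gödel ¬ of 0.55 = 0 (operand ≠ 0)
  ~y: Gödel ¬ of 0.81 = 0 (operand ≠ 0)
  (~x \/ ~y) = max(0, 0) = 0
  (((y -> ~x) -> y) /\ (~x \/ ~y)) = min(1, 0) = 0
  ~(((y -> ~x) -> y) /\ (~x \/ ~y)): Gödel ¬ of 0 = 1 (operand is 0)
  Gödel value = 1
Łukasiewicz evaluation:
  ~x: Łukasiewicz ¬ gives 1 − 0.55 = 0.45
  (y -> ~x): min(1, 1 − 0.81 + 0.45) = 0.64
  ((y -> ~x) -> y): min(1, 1 − 0.64 + 0.81) = 1
  ~x: Łukasiewicz ¬ gives 1 − 0.55 = 0.45
  ~y: Łukasiewicz ¬ gives 1 − 0.81 = 0.19
  (~x \/ ~y) = max(0.45, 0.19) = 0.45
  (((y -> ~x) -> y) /\ (~x \/ ~y)) = min(1, 0.45) = 0.45
  ~(((y -> ~x) -> y) /\ (~x \/ ~y)): Łukasiewicz ¬ gives 1 − 0.45 = 0.55
  Łukasiewicz value = 0.55
Difference: 1 − 0.55 = 0.45

0.45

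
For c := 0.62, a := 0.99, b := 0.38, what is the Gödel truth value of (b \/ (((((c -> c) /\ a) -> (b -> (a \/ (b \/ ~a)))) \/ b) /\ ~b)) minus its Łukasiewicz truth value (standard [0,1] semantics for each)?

Gödel evaluation:
  (c -> c): 0.62 ≤ 0.62, so result = 1
  ((c -> c) /\ a) = min(1, 0.99) = 0.99
  ~a: Gödel ¬ of 0.99 = 0 (operand ≠ 0)
  (b \/ ~a) = max(0.38, 0) = 0.38
  (a \/ (b \/ ~a)) = max(0.99, 0.38) = 0.99
  (b -> (a \/ (b \/ ~a))): 0.38 ≤ 0.99, so result = 1
  (((c -> c) /\ a) -> (b -> (a \/ (b \/ ~a)))): 0.99 ≤ 1, so result = 1
  ((((c -> c) /\ a) -> (b -> (a \/ (b \/ ~a)))) \/ b) = max(1, 0.38) = 1
  ~b: Gödel ¬ of 0.38 = 0 (operand ≠ 0)
  (((((c -> c) /\ a) -> (b -> (a \/ (b \/ ~a)))) \/ b) /\ ~b) = min(1, 0) = 0
  (b \/ (((((c -> c) /\ a) -> (b -> (a \/ (b \/ ~a)))) \/ b) /\ ~b)) = max(0.38, 0) = 0.38
  Gödel value = 0.38
Łukasiewicz evaluation:
  (c -> c): min(1, 1 − 0.62 + 0.62) = 1
  ((c -> c) /\ a) = min(1, 0.99) = 0.99
  ~a: Łukasiewicz ¬ gives 1 − 0.99 = 0.01
  (b \/ ~a) = max(0.38, 0.01) = 0.38
  (a \/ (b \/ ~a)) = max(0.99, 0.38) = 0.99
  (b -> (a \/ (b \/ ~a))): min(1, 1 − 0.38 + 0.99) = 1
  (((c -> c) /\ a) -> (b -> (a \/ (b \/ ~a)))): min(1, 1 − 0.99 + 1) = 1
  ((((c -> c) /\ a) -> (b -> (a \/ (b \/ ~a)))) \/ b) = max(1, 0.38) = 1
  ~b: Łukasiewicz ¬ gives 1 − 0.38 = 0.62
  (((((c -> c) /\ a) -> (b -> (a \/ (b \/ ~a)))) \/ b) /\ ~b) = min(1, 0.62) = 0.62
  (b \/ (((((c -> c) /\ a) -> (b -> (a \/ (b \/ ~a)))) \/ b) /\ ~b)) = max(0.38, 0.62) = 0.62
  Łukasiewicz value = 0.62
Difference: 0.38 − 0.62 = -0.24

-0.24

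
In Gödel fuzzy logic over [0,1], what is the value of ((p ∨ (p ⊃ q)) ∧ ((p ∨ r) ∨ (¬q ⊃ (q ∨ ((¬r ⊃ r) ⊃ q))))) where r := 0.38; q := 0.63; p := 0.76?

(p ⊃ q): 0.76 > 0.63, so result = 0.63
(p ∨ (p ⊃ q)) = max(0.76, 0.63) = 0.76
(p ∨ r) = max(0.76, 0.38) = 0.76
¬q: Gödel ¬ of 0.63 = 0 (operand ≠ 0)
¬r: Gödel ¬ of 0.38 = 0 (operand ≠ 0)
(¬r ⊃ r): 0 ≤ 0.38, so result = 1
((¬r ⊃ r) ⊃ q): 1 > 0.63, so result = 0.63
(q ∨ ((¬r ⊃ r) ⊃ q)) = max(0.63, 0.63) = 0.63
(¬q ⊃ (q ∨ ((¬r ⊃ r) ⊃ q))): 0 ≤ 0.63, so result = 1
((p ∨ r) ∨ (¬q ⊃ (q ∨ ((¬r ⊃ r) ⊃ q)))) = max(0.76, 1) = 1
((p ∨ (p ⊃ q)) ∧ ((p ∨ r) ∨ (¬q ⊃ (q ∨ ((¬r ⊃ r) ⊃ q))))) = min(0.76, 1) = 0.76

0.76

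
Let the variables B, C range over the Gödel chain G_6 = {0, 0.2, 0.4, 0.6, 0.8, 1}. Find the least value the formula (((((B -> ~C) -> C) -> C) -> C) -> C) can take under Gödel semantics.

0.20

The minimum is attained at B = 0.2, C = 0.2:
  ~C: Gödel ¬ of 0.2 = 0 (operand ≠ 0)
  (B -> ~C): 0.2 > 0, so result = 0
  ((B -> ~C) -> C): 0 ≤ 0.2, so result = 1
  (((B -> ~C) -> C) -> C): 1 > 0.2, so result = 0.2
  ((((B -> ~C) -> C) -> C) -> C): 0.2 ≤ 0.2, so result = 1
  (((((B -> ~C) -> C) -> C) -> C) -> C): 1 > 0.2, so result = 0.2
Checking all 36 assignments confirms none give a value below 0.20.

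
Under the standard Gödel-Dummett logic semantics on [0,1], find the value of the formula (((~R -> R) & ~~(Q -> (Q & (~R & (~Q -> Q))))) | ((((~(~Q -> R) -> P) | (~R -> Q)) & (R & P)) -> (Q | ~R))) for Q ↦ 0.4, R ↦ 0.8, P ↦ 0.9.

0.40

~R: Gödel ¬ of 0.8 = 0 (operand ≠ 0)
(~R -> R): 0 ≤ 0.8, so result = 1
~R: Gödel ¬ of 0.8 = 0 (operand ≠ 0)
~Q: Gödel ¬ of 0.4 = 0 (operand ≠ 0)
(~Q -> Q): 0 ≤ 0.4, so result = 1
(~R & (~Q -> Q)) = min(0, 1) = 0
(Q & (~R & (~Q -> Q))) = min(0.4, 0) = 0
(Q -> (Q & (~R & (~Q -> Q)))): 0.4 > 0, so result = 0
~(Q -> (Q & (~R & (~Q -> Q)))): Gödel ¬ of 0 = 1 (operand is 0)
~~(Q -> (Q & (~R & (~Q -> Q)))): Gödel ¬ of 1 = 0 (operand ≠ 0)
((~R -> R) & ~~(Q -> (Q & (~R & (~Q -> Q))))) = min(1, 0) = 0
~Q: Gödel ¬ of 0.4 = 0 (operand ≠ 0)
(~Q -> R): 0 ≤ 0.8, so result = 1
~(~Q -> R): Gödel ¬ of 1 = 0 (operand ≠ 0)
(~(~Q -> R) -> P): 0 ≤ 0.9, so result = 1
~R: Gödel ¬ of 0.8 = 0 (operand ≠ 0)
(~R -> Q): 0 ≤ 0.4, so result = 1
((~(~Q -> R) -> P) | (~R -> Q)) = max(1, 1) = 1
(R & P) = min(0.8, 0.9) = 0.8
(((~(~Q -> R) -> P) | (~R -> Q)) & (R & P)) = min(1, 0.8) = 0.8
~R: Gödel ¬ of 0.8 = 0 (operand ≠ 0)
(Q | ~R) = max(0.4, 0) = 0.4
((((~(~Q -> R) -> P) | (~R -> Q)) & (R & P)) -> (Q | ~R)): 0.8 > 0.4, so result = 0.4
(((~R -> R) & ~~(Q -> (Q & (~R & (~Q -> Q))))) | ((((~(~Q -> R) -> P) | (~R -> Q)) & (R & P)) -> (Q | ~R))) = max(0, 0.4) = 0.4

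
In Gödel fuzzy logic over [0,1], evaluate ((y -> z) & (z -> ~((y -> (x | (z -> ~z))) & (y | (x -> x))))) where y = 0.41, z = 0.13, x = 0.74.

0.00

(y -> z): 0.41 > 0.13, so result = 0.13
~z: Gödel ¬ of 0.13 = 0 (operand ≠ 0)
(z -> ~z): 0.13 > 0, so result = 0
(x | (z -> ~z)) = max(0.74, 0) = 0.74
(y -> (x | (z -> ~z))): 0.41 ≤ 0.74, so result = 1
(x -> x): 0.74 ≤ 0.74, so result = 1
(y | (x -> x)) = max(0.41, 1) = 1
((y -> (x | (z -> ~z))) & (y | (x -> x))) = min(1, 1) = 1
~((y -> (x | (z -> ~z))) & (y | (x -> x))): Gödel ¬ of 1 = 0 (operand ≠ 0)
(z -> ~((y -> (x | (z -> ~z))) & (y | (x -> x)))): 0.13 > 0, so result = 0
((y -> z) & (z -> ~((y -> (x | (z -> ~z))) & (y | (x -> x))))) = min(0.13, 0) = 0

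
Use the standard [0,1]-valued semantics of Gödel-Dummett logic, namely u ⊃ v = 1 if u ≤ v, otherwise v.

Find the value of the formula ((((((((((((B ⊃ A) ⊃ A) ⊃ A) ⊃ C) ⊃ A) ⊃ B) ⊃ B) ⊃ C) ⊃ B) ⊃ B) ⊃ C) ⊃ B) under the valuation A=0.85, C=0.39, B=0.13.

(B ⊃ A): 0.13 ≤ 0.85, so result = 1
((B ⊃ A) ⊃ A): 1 > 0.85, so result = 0.85
(((B ⊃ A) ⊃ A) ⊃ A): 0.85 ≤ 0.85, so result = 1
((((B ⊃ A) ⊃ A) ⊃ A) ⊃ C): 1 > 0.39, so result = 0.39
(((((B ⊃ A) ⊃ A) ⊃ A) ⊃ C) ⊃ A): 0.39 ≤ 0.85, so result = 1
((((((B ⊃ A) ⊃ A) ⊃ A) ⊃ C) ⊃ A) ⊃ B): 1 > 0.13, so result = 0.13
(((((((B ⊃ A) ⊃ A) ⊃ A) ⊃ C) ⊃ A) ⊃ B) ⊃ B): 0.13 ≤ 0.13, so result = 1
((((((((B ⊃ A) ⊃ A) ⊃ A) ⊃ C) ⊃ A) ⊃ B) ⊃ B) ⊃ C): 1 > 0.39, so result = 0.39
(((((((((B ⊃ A) ⊃ A) ⊃ A) ⊃ C) ⊃ A) ⊃ B) ⊃ B) ⊃ C) ⊃ B): 0.39 > 0.13, so result = 0.13
((((((((((B ⊃ A) ⊃ A) ⊃ A) ⊃ C) ⊃ A) ⊃ B) ⊃ B) ⊃ C) ⊃ B) ⊃ B): 0.13 ≤ 0.13, so result = 1
(((((((((((B ⊃ A) ⊃ A) ⊃ A) ⊃ C) ⊃ A) ⊃ B) ⊃ B) ⊃ C) ⊃ B) ⊃ B) ⊃ C): 1 > 0.39, so result = 0.39
((((((((((((B ⊃ A) ⊃ A) ⊃ A) ⊃ C) ⊃ A) ⊃ B) ⊃ B) ⊃ C) ⊃ B) ⊃ B) ⊃ C) ⊃ B): 0.39 > 0.13, so result = 0.13

0.13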